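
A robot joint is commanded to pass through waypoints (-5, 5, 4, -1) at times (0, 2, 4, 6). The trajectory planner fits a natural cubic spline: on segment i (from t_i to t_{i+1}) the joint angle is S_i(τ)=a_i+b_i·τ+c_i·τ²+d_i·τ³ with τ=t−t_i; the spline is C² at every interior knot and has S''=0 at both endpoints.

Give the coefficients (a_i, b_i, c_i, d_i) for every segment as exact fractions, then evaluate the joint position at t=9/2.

  seg 0: a=-5 b=19/3 c=0 d=-1/3
  seg 1: a=5 b=7/3 c=-2 d=7/24
  seg 2: a=4 b=-13/6 c=-1/4 d=1/24
S(9/2) = 183/64

Δ: Δ0=5, Δ1=-1/2, Δ2=-5/2
row 1: diag=8, rhs=-33; c'=1/4, d'=-33/8
row 2: denom=8−2·1/4=15/2; d'=(-12−2·-33/8)/(15/2)=-1/2
back: M2=-1/2
back: M1=-33/8−1/4·-1/2=-4
M: M0=0, M1=-4, M2=-1/2, M3=0
seg 0: a=-5, c=M0/2=0, d=(M1−M0)/(6·2)=-1/3, b=Δ0−h0·(2M0+M1)/6=19/3
seg 1: a=5, c=M1/2=-2, d=(M2−M1)/(6·2)=7/24, b=Δ1−h1·(2M1+M2)/6=7/3
seg 2: a=4, c=M2/2=-1/4, d=(M3−M2)/(6·2)=1/24, b=Δ2−h2·(2M2+M3)/6=-13/6
t_q=9/2 → seg 2, τ=1/2; S=4+-13/6·τ+-1/4·τ²+1/24·τ³=183/64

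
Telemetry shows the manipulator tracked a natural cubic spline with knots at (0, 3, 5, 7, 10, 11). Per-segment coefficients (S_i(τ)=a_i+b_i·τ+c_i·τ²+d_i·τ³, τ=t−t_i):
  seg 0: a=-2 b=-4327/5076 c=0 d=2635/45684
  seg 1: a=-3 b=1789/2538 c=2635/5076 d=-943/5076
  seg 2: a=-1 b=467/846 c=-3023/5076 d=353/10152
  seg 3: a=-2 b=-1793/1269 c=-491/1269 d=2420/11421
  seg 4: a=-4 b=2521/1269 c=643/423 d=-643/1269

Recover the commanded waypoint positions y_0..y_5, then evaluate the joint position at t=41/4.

y_0=-2 y_1=-3 y_2=-1 y_3=-2 y_4=-4 y_5=-1
S(41/4) = -92485/27072

y_0 = S_0(0) = a_0 = -2
y_1 = S_1(0) = a_1 = -3
y_2 = S_2(0) = a_2 = -1
y_3 = S_3(0) = a_3 = -2
y_4 = S_4(0) = a_4 = -4
y_5 = S_4(1) = -1
t_q=41/4 is in segment 4 (τ=1/4); S_4(τ)=-92485/27072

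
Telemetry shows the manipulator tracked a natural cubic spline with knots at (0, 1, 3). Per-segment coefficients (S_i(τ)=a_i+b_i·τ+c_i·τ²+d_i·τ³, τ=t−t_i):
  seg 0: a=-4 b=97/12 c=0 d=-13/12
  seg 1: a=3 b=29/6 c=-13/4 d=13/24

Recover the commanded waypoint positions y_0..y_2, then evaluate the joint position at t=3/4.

y_0 = S_0(0) = a_0 = -4
y_1 = S_1(0) = a_1 = 3
y_2 = S_1(2) = 4
t_q=3/4 is in segment 0 (τ=3/4); S_0(τ)=411/256

y_0=-4 y_1=3 y_2=4
S(3/4) = 411/256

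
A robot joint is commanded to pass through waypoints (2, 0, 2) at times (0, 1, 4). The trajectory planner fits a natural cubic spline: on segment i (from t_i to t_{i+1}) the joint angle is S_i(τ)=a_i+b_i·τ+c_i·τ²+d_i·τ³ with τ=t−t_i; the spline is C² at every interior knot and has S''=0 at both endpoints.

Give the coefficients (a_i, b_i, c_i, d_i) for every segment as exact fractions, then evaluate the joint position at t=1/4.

  seg 0: a=2 b=-7/3 c=0 d=1/3
  seg 1: a=0 b=-4/3 c=1 d=-1/9
S(1/4) = 91/64

Δ: Δ0=-2, Δ1=2/3
row 1: diag=8, rhs=16; c'=3/8, d'=2
back: M1=2
M: M0=0, M1=2, M2=0
seg 0: a=2, c=M0/2=0, d=(M1−M0)/(6·1)=1/3, b=Δ0−h0·(2M0+M1)/6=-7/3
seg 1: a=0, c=M1/2=1, d=(M2−M1)/(6·3)=-1/9, b=Δ1−h1·(2M1+M2)/6=-4/3
t_q=1/4 → seg 0, τ=1/4; S=2+-7/3·τ+0·τ²+1/3·τ³=91/64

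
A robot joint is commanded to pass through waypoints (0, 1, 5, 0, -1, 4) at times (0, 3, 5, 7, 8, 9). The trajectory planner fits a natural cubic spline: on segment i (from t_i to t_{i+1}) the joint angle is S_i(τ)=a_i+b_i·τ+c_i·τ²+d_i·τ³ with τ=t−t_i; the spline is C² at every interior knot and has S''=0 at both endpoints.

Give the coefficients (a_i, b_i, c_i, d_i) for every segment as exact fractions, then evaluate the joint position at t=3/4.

  seg 0: a=0 b=-2795/4764 c=0 d=487/4764
  seg 1: a=1 b=5177/2382 c=1461/1588 d=-1199/2382
  seg 2: a=5 b=-445/2382 c=-3335/1588 d=4495/9528
  seg 3: a=0 b=-3485/1191 c=290/397 d=1424/1191
  seg 4: a=-1 b=2527/1191 c=1714/397 d=-1714/1191
S(3/4) = -40337/101632

Δ: Δ0=1/3, Δ1=2, Δ2=-5/2, Δ3=-1, Δ4=5
row 1: diag=10, rhs=10; c'=1/5, d'=1
row 2: denom=8−2·1/5=38/5; d'=(-27−2·1)/(38/5)=-145/38
row 3: denom=6−2·5/19=104/19; d'=(9−2·-145/38)/(104/19)=79/26
row 4: denom=4−1·19/104=397/104; d'=(36−1·79/26)/(397/104)=3428/397
back: M4=3428/397
back: M3=79/26−19/104·3428/397=580/397
back: M2=-145/38−5/19·580/397=-3335/794
back: M1=1−1/5·-3335/794=1461/794
M: M0=0, M1=1461/794, M2=-3335/794, M3=580/397, M4=3428/397, M5=0
seg 0: a=0, c=M0/2=0, d=(M1−M0)/(6·3)=487/4764, b=Δ0−h0·(2M0+M1)/6=-2795/4764
seg 1: a=1, c=M1/2=1461/1588, d=(M2−M1)/(6·2)=-1199/2382, b=Δ1−h1·(2M1+M2)/6=5177/2382
seg 2: a=5, c=M2/2=-3335/1588, d=(M3−M2)/(6·2)=4495/9528, b=Δ2−h2·(2M2+M3)/6=-445/2382
seg 3: a=0, c=M3/2=290/397, d=(M4−M3)/(6·1)=1424/1191, b=Δ3−h3·(2M3+M4)/6=-3485/1191
seg 4: a=-1, c=M4/2=1714/397, d=(M5−M4)/(6·1)=-1714/1191, b=Δ4−h4·(2M4+M5)/6=2527/1191
t_q=3/4 → seg 0, τ=3/4; S=0+-2795/4764·τ+0·τ²+487/4764·τ³=-40337/101632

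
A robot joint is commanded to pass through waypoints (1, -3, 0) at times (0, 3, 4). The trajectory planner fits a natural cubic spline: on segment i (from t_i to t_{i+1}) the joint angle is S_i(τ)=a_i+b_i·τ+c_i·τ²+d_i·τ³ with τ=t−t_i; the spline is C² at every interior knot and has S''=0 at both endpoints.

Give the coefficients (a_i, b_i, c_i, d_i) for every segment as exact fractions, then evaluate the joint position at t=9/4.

  seg 0: a=1 b=-71/24 c=0 d=13/72
  seg 1: a=-3 b=23/12 c=13/8 d=-13/24
S(9/4) = -1843/512

Δ: Δ0=-4/3, Δ1=3
row 1: diag=8, rhs=26; c'=1/8, d'=13/4
back: M1=13/4
M: M0=0, M1=13/4, M2=0
seg 0: a=1, c=M0/2=0, d=(M1−M0)/(6·3)=13/72, b=Δ0−h0·(2M0+M1)/6=-71/24
seg 1: a=-3, c=M1/2=13/8, d=(M2−M1)/(6·1)=-13/24, b=Δ1−h1·(2M1+M2)/6=23/12
t_q=9/4 → seg 0, τ=9/4; S=1+-71/24·τ+0·τ²+13/72·τ³=-1843/512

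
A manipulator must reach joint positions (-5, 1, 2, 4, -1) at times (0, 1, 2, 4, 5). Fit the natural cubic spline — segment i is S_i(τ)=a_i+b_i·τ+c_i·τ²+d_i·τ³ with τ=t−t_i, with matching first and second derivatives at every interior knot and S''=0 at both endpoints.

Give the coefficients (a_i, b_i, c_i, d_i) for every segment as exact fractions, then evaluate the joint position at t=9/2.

Δ: Δ0=6, Δ1=1, Δ2=1, Δ3=-5
row 1: diag=4, rhs=-30; c'=1/4, d'=-15/2
row 2: denom=6−1·1/4=23/4; d'=(0−1·-15/2)/(23/4)=30/23
row 3: denom=6−2·8/23=122/23; d'=(-36−2·30/23)/(122/23)=-444/61
back: M3=-444/61
back: M2=30/23−8/23·-444/61=234/61
back: M1=-15/2−1/4·234/61=-516/61
M: M0=0, M1=-516/61, M2=234/61, M3=-444/61, M4=0
seg 0: a=-5, c=M0/2=0, d=(M1−M0)/(6·1)=-86/61, b=Δ0−h0·(2M0+M1)/6=452/61
seg 1: a=1, c=M1/2=-258/61, d=(M2−M1)/(6·1)=125/61, b=Δ1−h1·(2M1+M2)/6=194/61
seg 2: a=2, c=M2/2=117/61, d=(M3−M2)/(6·2)=-113/122, b=Δ2−h2·(2M2+M3)/6=53/61
seg 3: a=4, c=M3/2=-222/61, d=(M4−M3)/(6·1)=74/61, b=Δ3−h3·(2M3+M4)/6=-157/61
t_q=9/2 → seg 3, τ=1/2; S=4+-157/61·τ+-222/61·τ²+74/61·τ³=477/244

  seg 0: a=-5 b=452/61 c=0 d=-86/61
  seg 1: a=1 b=194/61 c=-258/61 d=125/61
  seg 2: a=2 b=53/61 c=117/61 d=-113/122
  seg 3: a=4 b=-157/61 c=-222/61 d=74/61
S(9/2) = 477/244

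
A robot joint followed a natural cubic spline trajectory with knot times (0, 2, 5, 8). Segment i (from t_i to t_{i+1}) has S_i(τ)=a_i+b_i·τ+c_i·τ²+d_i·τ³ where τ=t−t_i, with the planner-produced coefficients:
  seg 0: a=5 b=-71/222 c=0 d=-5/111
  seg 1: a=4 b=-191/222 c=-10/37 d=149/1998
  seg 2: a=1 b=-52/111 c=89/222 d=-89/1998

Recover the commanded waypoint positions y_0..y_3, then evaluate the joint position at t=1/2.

y_0=5 y_1=4 y_2=1 y_3=2
S(1/2) = 1431/296

y_0 = S_0(0) = a_0 = 5
y_1 = S_1(0) = a_1 = 4
y_2 = S_2(0) = a_2 = 1
y_3 = S_2(3) = 2
t_q=1/2 is in segment 0 (τ=1/2); S_0(τ)=1431/296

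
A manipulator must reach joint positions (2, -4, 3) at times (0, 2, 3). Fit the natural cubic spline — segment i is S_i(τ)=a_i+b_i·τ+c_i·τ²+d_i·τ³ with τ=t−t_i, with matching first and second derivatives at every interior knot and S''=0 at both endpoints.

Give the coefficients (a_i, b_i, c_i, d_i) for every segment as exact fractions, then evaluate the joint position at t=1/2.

Δ: Δ0=-3, Δ1=7
row 1: diag=6, rhs=60; c'=1/6, d'=10
back: M1=10
M: M0=0, M1=10, M2=0
seg 0: a=2, c=M0/2=0, d=(M1−M0)/(6·2)=5/6, b=Δ0−h0·(2M0+M1)/6=-19/3
seg 1: a=-4, c=M1/2=5, d=(M2−M1)/(6·1)=-5/3, b=Δ1−h1·(2M1+M2)/6=11/3
t_q=1/2 → seg 0, τ=1/2; S=2+-19/3·τ+0·τ²+5/6·τ³=-17/16

  seg 0: a=2 b=-19/3 c=0 d=5/6
  seg 1: a=-4 b=11/3 c=5 d=-5/3
S(1/2) = -17/16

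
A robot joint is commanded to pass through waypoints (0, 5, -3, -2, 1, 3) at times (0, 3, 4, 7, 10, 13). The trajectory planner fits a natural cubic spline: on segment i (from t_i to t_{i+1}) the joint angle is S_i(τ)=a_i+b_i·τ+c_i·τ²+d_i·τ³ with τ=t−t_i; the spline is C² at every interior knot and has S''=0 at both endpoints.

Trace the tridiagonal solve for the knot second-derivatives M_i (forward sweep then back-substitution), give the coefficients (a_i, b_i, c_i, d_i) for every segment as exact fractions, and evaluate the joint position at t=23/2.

Δ: Δ0=5/3, Δ1=-8, Δ2=1/3, Δ3=1, Δ4=2/3
row 1: diag=8, rhs=-58; c'=1/8, d'=-29/4
row 2: denom=8−1·1/8=63/8; d'=(50−1·-29/4)/(63/8)=458/63
row 3: denom=12−3·8/21=76/7; d'=(4−3·458/63)/(76/7)=-187/114
row 4: denom=12−3·21/76=849/76; d'=(-2−3·-187/114)/(849/76)=74/283
back: M4=74/283
back: M3=-187/114−21/76·74/283=-1454/849
back: M2=458/63−8/21·-1454/849=2242/283
back: M1=-29/4−1/8·2242/283=-2332/283
M: M0=0, M1=-2332/283, M2=2242/283, M3=-1454/849, M4=74/283, M5=0
seg 0: a=0, c=M0/2=0, d=(M1−M0)/(6·3)=-1166/2547, b=Δ0−h0·(2M0+M1)/6=4913/849
seg 1: a=5, c=M1/2=-1166/283, d=(M2−M1)/(6·1)=2287/849, b=Δ1−h1·(2M1+M2)/6=-5581/849
seg 2: a=-3, c=M2/2=1121/283, d=(M3−M2)/(6·3)=-4090/7641, b=Δ2−h2·(2M2+M3)/6=-5716/849
seg 3: a=-2, c=M3/2=-727/849, d=(M4−M3)/(6·3)=838/7641, b=Δ3−h3·(2M3+M4)/6=2192/849
seg 4: a=1, c=M4/2=37/283, d=(M5−M4)/(6·3)=-37/2547, b=Δ4−h4·(2M4+M5)/6=344/849
t_q=23/2 → seg 4, τ=3/2; S=1+344/849·τ+37/283·τ²+-37/2547·τ³=4195/2264

  seg 0: a=0 b=4913/849 c=0 d=-1166/2547
  seg 1: a=5 b=-5581/849 c=-1166/283 d=2287/849
  seg 2: a=-3 b=-5716/849 c=1121/283 d=-4090/7641
  seg 3: a=-2 b=2192/849 c=-727/849 d=838/7641
  seg 4: a=1 b=344/849 c=37/283 d=-37/2547
S(23/2) = 4195/2264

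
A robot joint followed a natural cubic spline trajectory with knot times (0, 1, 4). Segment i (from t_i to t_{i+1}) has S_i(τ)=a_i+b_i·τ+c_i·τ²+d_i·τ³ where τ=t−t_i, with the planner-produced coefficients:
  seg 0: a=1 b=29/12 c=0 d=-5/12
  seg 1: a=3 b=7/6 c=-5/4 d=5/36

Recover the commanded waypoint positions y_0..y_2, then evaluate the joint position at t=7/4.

y_0 = S_0(0) = a_0 = 1
y_1 = S_1(0) = a_1 = 3
y_2 = S_1(3) = -1
t_q=7/4 is in segment 1 (τ=3/4); S_1(τ)=827/256

y_0=1 y_1=3 y_2=-1
S(7/4) = 827/256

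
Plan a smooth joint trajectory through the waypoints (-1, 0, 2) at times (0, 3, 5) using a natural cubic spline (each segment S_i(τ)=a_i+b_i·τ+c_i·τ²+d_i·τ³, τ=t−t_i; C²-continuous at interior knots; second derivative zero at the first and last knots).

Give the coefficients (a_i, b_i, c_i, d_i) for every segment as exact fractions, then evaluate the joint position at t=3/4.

Δ: Δ0=1/3, Δ1=1
row 1: diag=10, rhs=4; c'=1/5, d'=2/5
back: M1=2/5
M: M0=0, M1=2/5, M2=0
seg 0: a=-1, c=M0/2=0, d=(M1−M0)/(6·3)=1/45, b=Δ0−h0·(2M0+M1)/6=2/15
seg 1: a=0, c=M1/2=1/5, d=(M2−M1)/(6·2)=-1/30, b=Δ1−h1·(2M1+M2)/6=11/15
t_q=3/4 → seg 0, τ=3/4; S=-1+2/15·τ+0·τ²+1/45·τ³=-57/64

  seg 0: a=-1 b=2/15 c=0 d=1/45
  seg 1: a=0 b=11/15 c=1/5 d=-1/30
S(3/4) = -57/64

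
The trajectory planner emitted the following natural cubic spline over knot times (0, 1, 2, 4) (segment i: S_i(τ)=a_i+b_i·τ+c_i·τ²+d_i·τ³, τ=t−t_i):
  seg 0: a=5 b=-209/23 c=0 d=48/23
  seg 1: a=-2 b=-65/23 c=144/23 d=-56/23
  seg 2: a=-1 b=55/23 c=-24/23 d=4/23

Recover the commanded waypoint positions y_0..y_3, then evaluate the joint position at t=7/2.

y_0 = S_0(0) = a_0 = 5
y_1 = S_1(0) = a_1 = -2
y_2 = S_2(0) = a_2 = -1
y_3 = S_2(2) = 1
t_q=7/2 is in segment 2 (τ=3/2); S_2(τ)=19/23

y_0=5 y_1=-2 y_2=-1 y_3=1
S(7/2) = 19/23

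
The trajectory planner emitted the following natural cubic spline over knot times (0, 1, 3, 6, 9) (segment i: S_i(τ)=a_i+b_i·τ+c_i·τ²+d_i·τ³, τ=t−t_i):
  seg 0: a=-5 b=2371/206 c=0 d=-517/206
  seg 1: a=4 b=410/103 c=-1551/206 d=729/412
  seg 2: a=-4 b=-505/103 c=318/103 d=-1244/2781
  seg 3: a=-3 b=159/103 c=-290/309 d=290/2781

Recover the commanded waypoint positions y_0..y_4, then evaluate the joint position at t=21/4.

y_0=-5 y_1=4 y_2=-4 y_3=-3 y_4=-4
S(21/4) = -7411/1648

y_0 = S_0(0) = a_0 = -5
y_1 = S_1(0) = a_1 = 4
y_2 = S_2(0) = a_2 = -4
y_3 = S_3(0) = a_3 = -3
y_4 = S_3(3) = -4
t_q=21/4 is in segment 2 (τ=9/4); S_2(τ)=-7411/1648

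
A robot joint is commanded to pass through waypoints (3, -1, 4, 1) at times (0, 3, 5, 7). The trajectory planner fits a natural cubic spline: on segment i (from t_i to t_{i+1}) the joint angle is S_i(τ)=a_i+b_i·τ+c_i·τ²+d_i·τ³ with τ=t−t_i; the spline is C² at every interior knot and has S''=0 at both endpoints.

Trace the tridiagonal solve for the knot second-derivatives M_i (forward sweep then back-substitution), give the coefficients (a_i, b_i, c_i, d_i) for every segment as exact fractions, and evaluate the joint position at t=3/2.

Δ: Δ0=-4/3, Δ1=5/2, Δ2=-3/2
row 1: diag=10, rhs=23; c'=1/5, d'=23/10
row 2: denom=8−2·1/5=38/5; d'=(-24−2·23/10)/(38/5)=-143/38
back: M2=-143/38
back: M1=23/10−1/5·-143/38=58/19
M: M0=0, M1=58/19, M2=-143/38, M3=0
seg 0: a=3, c=M0/2=0, d=(M1−M0)/(6·3)=29/171, b=Δ0−h0·(2M0+M1)/6=-163/57
seg 1: a=-1, c=M1/2=29/19, d=(M2−M1)/(6·2)=-259/456, b=Δ1−h1·(2M1+M2)/6=98/57
seg 2: a=4, c=M2/2=-143/76, d=(M3−M2)/(6·2)=143/456, b=Δ2−h2·(2M2+M3)/6=115/114
t_q=3/2 → seg 0, τ=3/2; S=3+-163/57·τ+0·τ²+29/171·τ³=-109/152

  seg 0: a=3 b=-163/57 c=0 d=29/171
  seg 1: a=-1 b=98/57 c=29/19 d=-259/456
  seg 2: a=4 b=115/114 c=-143/76 d=143/456
S(3/2) = -109/152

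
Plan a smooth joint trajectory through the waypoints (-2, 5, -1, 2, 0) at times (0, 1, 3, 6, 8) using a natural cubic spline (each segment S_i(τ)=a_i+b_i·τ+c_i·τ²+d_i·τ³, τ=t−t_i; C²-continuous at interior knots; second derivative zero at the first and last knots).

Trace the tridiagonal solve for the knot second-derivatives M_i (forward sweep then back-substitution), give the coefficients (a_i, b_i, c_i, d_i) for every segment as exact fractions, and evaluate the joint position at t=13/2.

  seg 0: a=-2 b=2272/253 c=0 d=-501/253
  seg 1: a=5 b=769/253 c=-1503/253 d=739/506
  seg 2: a=-1 b=-809/253 c=714/253 d=-120/253
  seg 3: a=2 b=235/253 c=-366/253 d=61/253
S(13/2) = 4317/2024

Δ: Δ0=7, Δ1=-3, Δ2=1, Δ3=-1
row 1: diag=6, rhs=-60; c'=1/3, d'=-10
row 2: denom=10−2·1/3=28/3; d'=(24−2·-10)/(28/3)=33/7
row 3: denom=10−3·9/28=253/28; d'=(-12−3·33/7)/(253/28)=-732/253
back: M3=-732/253
back: M2=33/7−9/28·-732/253=1428/253
back: M1=-10−1/3·1428/253=-3006/253
M: M0=0, M1=-3006/253, M2=1428/253, M3=-732/253, M4=0
seg 0: a=-2, c=M0/2=0, d=(M1−M0)/(6·1)=-501/253, b=Δ0−h0·(2M0+M1)/6=2272/253
seg 1: a=5, c=M1/2=-1503/253, d=(M2−M1)/(6·2)=739/506, b=Δ1−h1·(2M1+M2)/6=769/253
seg 2: a=-1, c=M2/2=714/253, d=(M3−M2)/(6·3)=-120/253, b=Δ2−h2·(2M2+M3)/6=-809/253
seg 3: a=2, c=M3/2=-366/253, d=(M4−M3)/(6·2)=61/253, b=Δ3−h3·(2M3+M4)/6=235/253
t_q=13/2 → seg 3, τ=1/2; S=2+235/253·τ+-366/253·τ²+61/253·τ³=4317/2024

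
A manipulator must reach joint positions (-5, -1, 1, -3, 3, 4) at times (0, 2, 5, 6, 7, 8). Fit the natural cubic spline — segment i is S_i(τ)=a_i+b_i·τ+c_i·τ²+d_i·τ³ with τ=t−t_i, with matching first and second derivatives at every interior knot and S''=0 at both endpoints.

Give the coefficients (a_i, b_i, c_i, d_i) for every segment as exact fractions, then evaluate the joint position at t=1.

Δ: Δ0=2, Δ1=2/3, Δ2=-4, Δ3=6, Δ4=1
row 1: diag=10, rhs=-8; c'=3/10, d'=-4/5
row 2: denom=8−3·3/10=71/10; d'=(-28−3·-4/5)/(71/10)=-256/71
row 3: denom=4−1·10/71=274/71; d'=(60−1·-256/71)/(274/71)=2258/137
row 4: denom=4−1·71/274=1025/274; d'=(-30−1·2258/137)/(1025/274)=-12736/1025
back: M4=-12736/1025
back: M3=2258/137−71/274·-12736/1025=20194/1025
back: M2=-256/71−10/71·20194/1025=-1308/205
back: M1=-4/5−3/10·-1308/205=1142/1025
M: M0=0, M1=1142/1025, M2=-1308/205, M3=20194/1025, M4=-12736/1025, M5=0
seg 0: a=-5, c=M0/2=0, d=(M1−M0)/(6·2)=571/6150, b=Δ0−h0·(2M0+M1)/6=5008/3075
seg 1: a=-1, c=M1/2=571/1025, d=(M2−M1)/(6·3)=-3841/9225, b=Δ1−h1·(2M1+M2)/6=8434/3075
seg 2: a=1, c=M2/2=-654/205, d=(M3−M2)/(6·1)=13367/3075, b=Δ2−h2·(2M2+M3)/6=-15857/3075
seg 3: a=-3, c=M3/2=10097/1025, d=(M4−M3)/(6·1)=-3293/615, b=Δ3−h3·(2M3+M4)/6=4624/3075
seg 4: a=3, c=M4/2=-6368/1025, d=(M5−M4)/(6·1)=6368/3075, b=Δ4−h4·(2M4+M5)/6=15811/3075
t_q=1 → seg 0, τ=1; S=-5+5008/3075·τ+0·τ²+571/6150·τ³=-6721/2050

  seg 0: a=-5 b=5008/3075 c=0 d=571/6150
  seg 1: a=-1 b=8434/3075 c=571/1025 d=-3841/9225
  seg 2: a=1 b=-15857/3075 c=-654/205 d=13367/3075
  seg 3: a=-3 b=4624/3075 c=10097/1025 d=-3293/615
  seg 4: a=3 b=15811/3075 c=-6368/1025 d=6368/3075
S(1) = -6721/2050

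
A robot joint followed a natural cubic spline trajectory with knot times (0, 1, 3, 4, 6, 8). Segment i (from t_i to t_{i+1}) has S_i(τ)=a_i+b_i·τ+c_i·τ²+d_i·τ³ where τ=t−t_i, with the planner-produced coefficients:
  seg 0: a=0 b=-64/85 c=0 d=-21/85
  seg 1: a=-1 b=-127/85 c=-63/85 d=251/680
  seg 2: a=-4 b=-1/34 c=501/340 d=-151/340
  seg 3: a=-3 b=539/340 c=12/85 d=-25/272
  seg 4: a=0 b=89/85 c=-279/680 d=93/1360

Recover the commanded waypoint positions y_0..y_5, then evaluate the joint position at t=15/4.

y_0=0 y_1=-1 y_2=-4 y_3=-3 y_4=0 y_5=1
S(15/4) = -73561/21760

y_0 = S_0(0) = a_0 = 0
y_1 = S_1(0) = a_1 = -1
y_2 = S_2(0) = a_2 = -4
y_3 = S_3(0) = a_3 = -3
y_4 = S_4(0) = a_4 = 0
y_5 = S_4(2) = 1
t_q=15/4 is in segment 2 (τ=3/4); S_2(τ)=-73561/21760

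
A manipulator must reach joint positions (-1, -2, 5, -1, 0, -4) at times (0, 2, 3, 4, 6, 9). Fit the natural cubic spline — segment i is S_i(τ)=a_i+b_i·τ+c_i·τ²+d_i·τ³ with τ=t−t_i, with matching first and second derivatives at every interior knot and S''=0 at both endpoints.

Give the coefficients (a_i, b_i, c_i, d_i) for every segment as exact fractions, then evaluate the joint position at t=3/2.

Δ: Δ0=-1/2, Δ1=7, Δ2=-6, Δ3=1/2, Δ4=-4/3
row 1: diag=6, rhs=45; c'=1/6, d'=15/2
row 2: denom=4−1·1/6=23/6; d'=(-78−1·15/2)/(23/6)=-513/23
row 3: denom=6−1·6/23=132/23; d'=(39−1·-513/23)/(132/23)=235/22
row 4: denom=10−2·23/66=307/33; d'=(-11−2·235/22)/(307/33)=-1068/307
back: M4=-1068/307
back: M3=235/22−23/66·-1068/307=7303/614
back: M2=-513/23−6/23·7303/614=-7800/307
back: M1=15/2−1/6·-7800/307=7205/614
M: M0=0, M1=7205/614, M2=-7800/307, M3=7303/614, M4=-1068/307, M5=0
seg 0: a=-1, c=M0/2=0, d=(M1−M0)/(6·2)=7205/7368, b=Δ0−h0·(2M0+M1)/6=-4063/921
seg 1: a=-2, c=M1/2=7205/1228, d=(M2−M1)/(6·1)=-22805/3684, b=Δ1−h1·(2M1+M2)/6=13489/1842
seg 2: a=5, c=M2/2=-3900/307, d=(M3−M2)/(6·1)=22903/3684, b=Δ2−h2·(2M2+M3)/6=1793/3684
seg 3: a=-1, c=M3/2=7303/1228, d=(M4−M3)/(6·2)=-9439/7368, b=Δ3−h3·(2M3+M4)/6=-11549/1842
seg 4: a=0, c=M4/2=-534/307, d=(M5−M4)/(6·3)=178/921, b=Δ4−h4·(2M4+M5)/6=1976/921
t_q=3/2 → seg 0, τ=3/2; S=-1+-4063/921·τ+0·τ²+7205/7368·τ³=-84819/19648

  seg 0: a=-1 b=-4063/921 c=0 d=7205/7368
  seg 1: a=-2 b=13489/1842 c=7205/1228 d=-22805/3684
  seg 2: a=5 b=1793/3684 c=-3900/307 d=22903/3684
  seg 3: a=-1 b=-11549/1842 c=7303/1228 d=-9439/7368
  seg 4: a=0 b=1976/921 c=-534/307 d=178/921
S(3/2) = -84819/19648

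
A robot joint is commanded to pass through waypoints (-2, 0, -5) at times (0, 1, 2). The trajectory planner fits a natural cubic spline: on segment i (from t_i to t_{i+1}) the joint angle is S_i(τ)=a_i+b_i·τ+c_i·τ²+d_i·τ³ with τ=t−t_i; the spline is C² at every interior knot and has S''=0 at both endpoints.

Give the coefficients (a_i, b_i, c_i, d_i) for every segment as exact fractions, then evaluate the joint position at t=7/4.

  seg 0: a=-2 b=15/4 c=0 d=-7/4
  seg 1: a=0 b=-3/2 c=-21/4 d=7/4
S(7/4) = -855/256

Δ: Δ0=2, Δ1=-5
row 1: diag=4, rhs=-42; c'=1/4, d'=-21/2
back: M1=-21/2
M: M0=0, M1=-21/2, M2=0
seg 0: a=-2, c=M0/2=0, d=(M1−M0)/(6·1)=-7/4, b=Δ0−h0·(2M0+M1)/6=15/4
seg 1: a=0, c=M1/2=-21/4, d=(M2−M1)/(6·1)=7/4, b=Δ1−h1·(2M1+M2)/6=-3/2
t_q=7/4 → seg 1, τ=3/4; S=0+-3/2·τ+-21/4·τ²+7/4·τ³=-855/256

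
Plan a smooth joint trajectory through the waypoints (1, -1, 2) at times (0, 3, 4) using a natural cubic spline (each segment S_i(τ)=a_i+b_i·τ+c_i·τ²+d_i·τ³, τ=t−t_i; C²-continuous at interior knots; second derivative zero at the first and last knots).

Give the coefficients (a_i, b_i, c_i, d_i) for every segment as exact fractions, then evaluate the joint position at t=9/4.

  seg 0: a=1 b=-49/24 c=0 d=11/72
  seg 1: a=-1 b=25/12 c=11/8 d=-11/24
S(9/4) = -949/512

Δ: Δ0=-2/3, Δ1=3
row 1: diag=8, rhs=22; c'=1/8, d'=11/4
back: M1=11/4
M: M0=0, M1=11/4, M2=0
seg 0: a=1, c=M0/2=0, d=(M1−M0)/(6·3)=11/72, b=Δ0−h0·(2M0+M1)/6=-49/24
seg 1: a=-1, c=M1/2=11/8, d=(M2−M1)/(6·1)=-11/24, b=Δ1−h1·(2M1+M2)/6=25/12
t_q=9/4 → seg 0, τ=9/4; S=1+-49/24·τ+0·τ²+11/72·τ³=-949/512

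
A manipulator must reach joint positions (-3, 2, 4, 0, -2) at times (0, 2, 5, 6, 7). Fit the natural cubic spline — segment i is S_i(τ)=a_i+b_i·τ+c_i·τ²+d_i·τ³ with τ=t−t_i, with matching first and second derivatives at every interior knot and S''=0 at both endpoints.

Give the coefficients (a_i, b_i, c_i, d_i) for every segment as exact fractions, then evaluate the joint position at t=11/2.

Δ: Δ0=5/2, Δ1=2/3, Δ2=-4, Δ3=-2
row 1: diag=10, rhs=-11; c'=3/10, d'=-11/10
row 2: denom=8−3·3/10=71/10; d'=(-28−3·-11/10)/(71/10)=-247/71
row 3: denom=4−1·10/71=274/71; d'=(12−1·-247/71)/(274/71)=1099/274
back: M3=1099/274
back: M2=-247/71−10/71·1099/274=-554/137
back: M1=-11/10−3/10·-554/137=31/274
M: M0=0, M1=31/274, M2=-554/137, M3=1099/274, M4=0
seg 0: a=-3, c=M0/2=0, d=(M1−M0)/(6·2)=31/3288, b=Δ0−h0·(2M0+M1)/6=1012/411
seg 1: a=2, c=M1/2=31/548, d=(M2−M1)/(6·3)=-1139/4932, b=Δ1−h1·(2M1+M2)/6=2117/822
seg 2: a=4, c=M2/2=-277/137, d=(M3−M2)/(6·1)=2207/1644, b=Δ2−h2·(2M2+M3)/6=-5459/1644
seg 3: a=0, c=M3/2=1099/548, d=(M4−M3)/(6·1)=-1099/1644, b=Δ3−h3·(2M3+M4)/6=-2743/822
t_q=11/2 → seg 2, τ=1/2; S=4+-5459/1644·τ+-277/137·τ²+2207/1644·τ³=8777/4384

  seg 0: a=-3 b=1012/411 c=0 d=31/3288
  seg 1: a=2 b=2117/822 c=31/548 d=-1139/4932
  seg 2: a=4 b=-5459/1644 c=-277/137 d=2207/1644
  seg 3: a=0 b=-2743/822 c=1099/548 d=-1099/1644
S(11/2) = 8777/4384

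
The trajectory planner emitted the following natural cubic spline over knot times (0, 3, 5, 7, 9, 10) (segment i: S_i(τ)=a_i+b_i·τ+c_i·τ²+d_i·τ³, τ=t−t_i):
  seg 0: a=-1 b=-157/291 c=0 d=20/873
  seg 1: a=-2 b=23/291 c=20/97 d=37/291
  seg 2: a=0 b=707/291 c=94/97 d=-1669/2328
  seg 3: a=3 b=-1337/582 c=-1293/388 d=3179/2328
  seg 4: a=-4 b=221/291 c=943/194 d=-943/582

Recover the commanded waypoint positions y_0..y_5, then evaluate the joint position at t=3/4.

y_0=-1 y_1=-2 y_2=0 y_3=3 y_4=-4 y_5=0
S(3/4) = -2165/1552

y_0 = S_0(0) = a_0 = -1
y_1 = S_1(0) = a_1 = -2
y_2 = S_2(0) = a_2 = 0
y_3 = S_3(0) = a_3 = 3
y_4 = S_4(0) = a_4 = -4
y_5 = S_4(1) = 0
t_q=3/4 is in segment 0 (τ=3/4); S_0(τ)=-2165/1552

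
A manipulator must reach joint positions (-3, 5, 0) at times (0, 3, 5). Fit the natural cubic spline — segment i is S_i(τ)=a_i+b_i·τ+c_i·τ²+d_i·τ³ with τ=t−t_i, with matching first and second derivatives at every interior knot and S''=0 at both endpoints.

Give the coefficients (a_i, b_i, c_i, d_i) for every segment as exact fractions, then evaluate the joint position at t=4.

  seg 0: a=-3 b=253/60 c=0 d=-31/180
  seg 1: a=5 b=-13/30 c=-31/20 d=31/120
S(4) = 131/40

Δ: Δ0=8/3, Δ1=-5/2
row 1: diag=10, rhs=-31; c'=1/5, d'=-31/10
back: M1=-31/10
M: M0=0, M1=-31/10, M2=0
seg 0: a=-3, c=M0/2=0, d=(M1−M0)/(6·3)=-31/180, b=Δ0−h0·(2M0+M1)/6=253/60
seg 1: a=5, c=M1/2=-31/20, d=(M2−M1)/(6·2)=31/120, b=Δ1−h1·(2M1+M2)/6=-13/30
t_q=4 → seg 1, τ=1; S=5+-13/30·τ+-31/20·τ²+31/120·τ³=131/40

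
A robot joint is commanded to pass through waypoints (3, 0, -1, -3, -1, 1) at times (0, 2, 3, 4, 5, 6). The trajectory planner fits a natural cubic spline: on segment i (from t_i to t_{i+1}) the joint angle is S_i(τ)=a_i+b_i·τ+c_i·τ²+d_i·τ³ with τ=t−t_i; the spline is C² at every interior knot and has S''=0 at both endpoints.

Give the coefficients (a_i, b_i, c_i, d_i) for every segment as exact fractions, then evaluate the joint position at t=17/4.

Δ: Δ0=-3/2, Δ1=-1, Δ2=-2, Δ3=2, Δ4=2
row 1: diag=6, rhs=3; c'=1/6, d'=1/2
row 2: denom=4−1·1/6=23/6; d'=(-6−1·1/2)/(23/6)=-39/23
row 3: denom=4−1·6/23=86/23; d'=(24−1·-39/23)/(86/23)=591/86
row 4: denom=4−1·23/86=321/86; d'=(0−1·591/86)/(321/86)=-197/107
back: M4=-197/107
back: M3=591/86−23/86·-197/107=788/107
back: M2=-39/23−6/23·788/107=-387/107
back: M1=1/2−1/6·-387/107=118/107
M: M0=0, M1=118/107, M2=-387/107, M3=788/107, M4=-197/107, M5=0
seg 0: a=3, c=M0/2=0, d=(M1−M0)/(6·2)=59/642, b=Δ0−h0·(2M0+M1)/6=-1199/642
seg 1: a=0, c=M1/2=59/107, d=(M2−M1)/(6·1)=-505/642, b=Δ1−h1·(2M1+M2)/6=-491/642
seg 2: a=-1, c=M2/2=-387/214, d=(M3−M2)/(6·1)=1175/642, b=Δ2−h2·(2M2+M3)/6=-649/321
seg 3: a=-3, c=M3/2=394/107, d=(M4−M3)/(6·1)=-985/642, b=Δ3−h3·(2M3+M4)/6=-95/642
seg 4: a=-1, c=M4/2=-197/214, d=(M5−M4)/(6·1)=197/642, b=Δ4−h4·(2M4+M5)/6=839/321
t_q=17/4 → seg 3, τ=1/4; S=-3+-95/642·τ+394/107·τ²+-985/642·τ³=-38771/13696

  seg 0: a=3 b=-1199/642 c=0 d=59/642
  seg 1: a=0 b=-491/642 c=59/107 d=-505/642
  seg 2: a=-1 b=-649/321 c=-387/214 d=1175/642
  seg 3: a=-3 b=-95/642 c=394/107 d=-985/642
  seg 4: a=-1 b=839/321 c=-197/214 d=197/642
S(17/4) = -38771/13696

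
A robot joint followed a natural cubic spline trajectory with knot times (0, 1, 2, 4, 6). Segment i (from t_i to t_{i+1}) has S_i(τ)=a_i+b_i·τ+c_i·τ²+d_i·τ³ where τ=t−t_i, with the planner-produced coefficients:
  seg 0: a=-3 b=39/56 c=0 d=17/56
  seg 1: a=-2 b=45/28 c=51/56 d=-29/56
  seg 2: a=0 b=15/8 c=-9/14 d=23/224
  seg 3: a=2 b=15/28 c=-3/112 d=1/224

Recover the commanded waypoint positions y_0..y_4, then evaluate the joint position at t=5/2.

y_0=-3 y_1=-2 y_2=0 y_3=2 y_4=3
S(5/2) = 1415/1792

y_0 = S_0(0) = a_0 = -3
y_1 = S_1(0) = a_1 = -2
y_2 = S_2(0) = a_2 = 0
y_3 = S_3(0) = a_3 = 2
y_4 = S_3(2) = 3
t_q=5/2 is in segment 2 (τ=1/2); S_2(τ)=1415/1792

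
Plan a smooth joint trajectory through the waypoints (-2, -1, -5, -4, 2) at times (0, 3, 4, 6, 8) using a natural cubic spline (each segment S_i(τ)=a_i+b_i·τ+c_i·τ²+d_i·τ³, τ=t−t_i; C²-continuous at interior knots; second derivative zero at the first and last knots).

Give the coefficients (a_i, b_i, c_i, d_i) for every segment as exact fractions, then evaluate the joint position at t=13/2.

  seg 0: a=-2 b=2339/1032 c=0 d=-665/3096
  seg 1: a=-1 b=-1823/516 c=-665/344 d=1513/1032
  seg 2: a=-5 b=-3097/1032 c=106/43 d=-1475/4128
  seg 3: a=-4 b=1327/516 c=221/688 d=-221/4128
S(13/2) = -29067/11008

Δ: Δ0=1/3, Δ1=-4, Δ2=1/2, Δ3=3
row 1: diag=8, rhs=-26; c'=1/8, d'=-13/4
row 2: denom=6−1·1/8=47/8; d'=(27−1·-13/4)/(47/8)=242/47
row 3: denom=8−2·16/47=344/47; d'=(15−2·242/47)/(344/47)=221/344
back: M3=221/344
back: M2=242/47−16/47·221/344=212/43
back: M1=-13/4−1/8·212/43=-665/172
M: M0=0, M1=-665/172, M2=212/43, M3=221/344, M4=0
seg 0: a=-2, c=M0/2=0, d=(M1−M0)/(6·3)=-665/3096, b=Δ0−h0·(2M0+M1)/6=2339/1032
seg 1: a=-1, c=M1/2=-665/344, d=(M2−M1)/(6·1)=1513/1032, b=Δ1−h1·(2M1+M2)/6=-1823/516
seg 2: a=-5, c=M2/2=106/43, d=(M3−M2)/(6·2)=-1475/4128, b=Δ2−h2·(2M2+M3)/6=-3097/1032
seg 3: a=-4, c=M3/2=221/688, d=(M4−M3)/(6·2)=-221/4128, b=Δ3−h3·(2M3+M4)/6=1327/516
t_q=13/2 → seg 3, τ=1/2; S=-4+1327/516·τ+221/688·τ²+-221/4128·τ³=-29067/11008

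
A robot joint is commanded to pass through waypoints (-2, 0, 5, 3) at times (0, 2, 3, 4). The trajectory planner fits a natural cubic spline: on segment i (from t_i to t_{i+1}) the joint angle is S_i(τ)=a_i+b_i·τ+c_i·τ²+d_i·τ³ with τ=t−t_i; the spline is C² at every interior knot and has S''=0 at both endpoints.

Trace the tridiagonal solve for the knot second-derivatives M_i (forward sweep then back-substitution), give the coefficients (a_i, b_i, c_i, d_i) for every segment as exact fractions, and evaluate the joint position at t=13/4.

Δ: Δ0=1, Δ1=5, Δ2=-2
row 1: diag=6, rhs=24; c'=1/6, d'=4
row 2: denom=4−1·1/6=23/6; d'=(-42−1·4)/(23/6)=-12
back: M2=-12
back: M1=4−1/6·-12=6
M: M0=0, M1=6, M2=-12, M3=0
seg 0: a=-2, c=M0/2=0, d=(M1−M0)/(6·2)=1/2, b=Δ0−h0·(2M0+M1)/6=-1
seg 1: a=0, c=M1/2=3, d=(M2−M1)/(6·1)=-3, b=Δ1−h1·(2M1+M2)/6=5
seg 2: a=5, c=M2/2=-6, d=(M3−M2)/(6·1)=2, b=Δ2−h2·(2M2+M3)/6=2
t_q=13/4 → seg 2, τ=1/4; S=5+2·τ+-6·τ²+2·τ³=165/32

  seg 0: a=-2 b=-1 c=0 d=1/2
  seg 1: a=0 b=5 c=3 d=-3
  seg 2: a=5 b=2 c=-6 d=2
S(13/4) = 165/32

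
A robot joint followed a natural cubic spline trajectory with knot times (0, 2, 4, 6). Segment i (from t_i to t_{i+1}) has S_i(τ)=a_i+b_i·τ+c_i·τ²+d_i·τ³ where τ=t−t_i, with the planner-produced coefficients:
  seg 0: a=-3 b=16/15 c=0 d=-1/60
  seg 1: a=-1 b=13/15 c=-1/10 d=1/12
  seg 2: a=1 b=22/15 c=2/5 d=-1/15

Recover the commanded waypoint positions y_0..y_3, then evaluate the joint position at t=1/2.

y_0=-3 y_1=-1 y_2=1 y_3=5
S(1/2) = -79/32

y_0 = S_0(0) = a_0 = -3
y_1 = S_1(0) = a_1 = -1
y_2 = S_2(0) = a_2 = 1
y_3 = S_2(2) = 5
t_q=1/2 is in segment 0 (τ=1/2); S_0(τ)=-79/32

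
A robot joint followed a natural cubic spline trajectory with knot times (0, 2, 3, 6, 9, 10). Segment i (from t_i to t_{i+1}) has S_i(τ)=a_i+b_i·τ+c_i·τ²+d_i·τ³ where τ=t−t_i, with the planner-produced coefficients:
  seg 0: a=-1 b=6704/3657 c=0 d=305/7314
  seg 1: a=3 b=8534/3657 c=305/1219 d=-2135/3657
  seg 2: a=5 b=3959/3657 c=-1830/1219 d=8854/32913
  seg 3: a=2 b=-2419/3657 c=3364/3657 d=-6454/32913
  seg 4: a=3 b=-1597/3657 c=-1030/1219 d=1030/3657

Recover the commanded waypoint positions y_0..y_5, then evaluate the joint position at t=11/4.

y_0=-1 y_1=3 y_2=5 y_3=2 y_4=3 y_5=2
S(11/4) = 362357/78016

y_0 = S_0(0) = a_0 = -1
y_1 = S_1(0) = a_1 = 3
y_2 = S_2(0) = a_2 = 5
y_3 = S_3(0) = a_3 = 2
y_4 = S_4(0) = a_4 = 3
y_5 = S_4(1) = 2
t_q=11/4 is in segment 1 (τ=3/4); S_1(τ)=362357/78016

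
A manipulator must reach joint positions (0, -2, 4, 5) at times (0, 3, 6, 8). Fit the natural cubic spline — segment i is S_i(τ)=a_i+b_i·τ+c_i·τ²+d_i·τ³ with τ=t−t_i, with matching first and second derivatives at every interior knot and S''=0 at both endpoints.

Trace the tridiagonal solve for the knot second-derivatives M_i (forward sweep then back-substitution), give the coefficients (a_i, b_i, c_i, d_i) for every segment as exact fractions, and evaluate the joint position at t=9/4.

Δ: Δ0=-2/3, Δ1=2, Δ2=1/2
row 1: diag=12, rhs=16; c'=1/4, d'=4/3
row 2: denom=10−3·1/4=37/4; d'=(-9−3·4/3)/(37/4)=-52/37
back: M2=-52/37
back: M1=4/3−1/4·-52/37=187/111
M: M0=0, M1=187/111, M2=-52/37, M3=0
seg 0: a=0, c=M0/2=0, d=(M1−M0)/(6·3)=187/1998, b=Δ0−h0·(2M0+M1)/6=-335/222
seg 1: a=-2, c=M1/2=187/222, d=(M2−M1)/(6·3)=-343/1998, b=Δ1−h1·(2M1+M2)/6=113/111
seg 2: a=4, c=M2/2=-26/37, d=(M3−M2)/(6·2)=13/111, b=Δ2−h2·(2M2+M3)/6=319/222
t_q=9/4 → seg 0, τ=9/4; S=0+-335/222·τ+0·τ²+187/1998·τ³=-11031/4736

  seg 0: a=0 b=-335/222 c=0 d=187/1998
  seg 1: a=-2 b=113/111 c=187/222 d=-343/1998
  seg 2: a=4 b=319/222 c=-26/37 d=13/111
S(9/4) = -11031/4736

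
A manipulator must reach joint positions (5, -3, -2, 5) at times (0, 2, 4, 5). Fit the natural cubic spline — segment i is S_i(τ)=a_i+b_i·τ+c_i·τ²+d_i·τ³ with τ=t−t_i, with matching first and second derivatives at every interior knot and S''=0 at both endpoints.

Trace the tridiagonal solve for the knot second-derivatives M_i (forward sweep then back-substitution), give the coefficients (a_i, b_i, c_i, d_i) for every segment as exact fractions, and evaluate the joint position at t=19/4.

  seg 0: a=5 b=-51/11 c=0 d=7/44
  seg 1: a=-3 b=-30/11 c=21/22 d=29/88
  seg 2: a=-2 b=111/22 c=129/44 d=-43/44
S(19/4) = 8507/2816

Δ: Δ0=-4, Δ1=1/2, Δ2=7
row 1: diag=8, rhs=27; c'=1/4, d'=27/8
row 2: denom=6−2·1/4=11/2; d'=(39−2·27/8)/(11/2)=129/22
back: M2=129/22
back: M1=27/8−1/4·129/22=21/11
M: M0=0, M1=21/11, M2=129/22, M3=0
seg 0: a=5, c=M0/2=0, d=(M1−M0)/(6·2)=7/44, b=Δ0−h0·(2M0+M1)/6=-51/11
seg 1: a=-3, c=M1/2=21/22, d=(M2−M1)/(6·2)=29/88, b=Δ1−h1·(2M1+M2)/6=-30/11
seg 2: a=-2, c=M2/2=129/44, d=(M3−M2)/(6·1)=-43/44, b=Δ2−h2·(2M2+M3)/6=111/22
t_q=19/4 → seg 2, τ=3/4; S=-2+111/22·τ+129/44·τ²+-43/44·τ³=8507/2816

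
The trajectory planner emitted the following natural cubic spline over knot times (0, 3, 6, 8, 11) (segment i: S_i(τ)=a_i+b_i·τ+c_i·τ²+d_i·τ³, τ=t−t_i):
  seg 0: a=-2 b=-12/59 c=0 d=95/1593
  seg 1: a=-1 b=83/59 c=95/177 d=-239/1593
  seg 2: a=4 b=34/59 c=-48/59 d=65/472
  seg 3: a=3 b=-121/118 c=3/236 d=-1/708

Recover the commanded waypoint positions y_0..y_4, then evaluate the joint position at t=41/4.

y_0=-2 y_1=-1 y_2=4 y_3=3 y_4=0
S(41/4) = 11193/15104

y_0 = S_0(0) = a_0 = -2
y_1 = S_1(0) = a_1 = -1
y_2 = S_2(0) = a_2 = 4
y_3 = S_3(0) = a_3 = 3
y_4 = S_3(3) = 0
t_q=41/4 is in segment 3 (τ=9/4); S_3(τ)=11193/15104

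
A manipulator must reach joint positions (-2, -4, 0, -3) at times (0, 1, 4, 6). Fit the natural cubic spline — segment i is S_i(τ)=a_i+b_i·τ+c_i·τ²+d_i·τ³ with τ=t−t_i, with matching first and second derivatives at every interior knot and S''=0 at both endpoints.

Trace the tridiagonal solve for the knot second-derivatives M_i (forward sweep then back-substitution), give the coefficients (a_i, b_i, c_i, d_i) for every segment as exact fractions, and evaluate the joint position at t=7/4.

Δ: Δ0=-2, Δ1=4/3, Δ2=-3/2
row 1: diag=8, rhs=20; c'=3/8, d'=5/2
row 2: denom=10−3·3/8=71/8; d'=(-17−3·5/2)/(71/8)=-196/71
back: M2=-196/71
back: M1=5/2−3/8·-196/71=251/71
M: M0=0, M1=251/71, M2=-196/71, M3=0
seg 0: a=-2, c=M0/2=0, d=(M1−M0)/(6·1)=251/426, b=Δ0−h0·(2M0+M1)/6=-1103/426
seg 1: a=-4, c=M1/2=251/142, d=(M2−M1)/(6·3)=-149/426, b=Δ1−h1·(2M1+M2)/6=-175/213
seg 2: a=0, c=M2/2=-98/71, d=(M3−M2)/(6·2)=49/213, b=Δ2−h2·(2M2+M3)/6=145/426
t_q=7/4 → seg 1, τ=3/4; S=-4+-175/213·τ+251/142·τ²+-149/426·τ³=-34257/9088

  seg 0: a=-2 b=-1103/426 c=0 d=251/426
  seg 1: a=-4 b=-175/213 c=251/142 d=-149/426
  seg 2: a=0 b=145/426 c=-98/71 d=49/213
S(7/4) = -34257/9088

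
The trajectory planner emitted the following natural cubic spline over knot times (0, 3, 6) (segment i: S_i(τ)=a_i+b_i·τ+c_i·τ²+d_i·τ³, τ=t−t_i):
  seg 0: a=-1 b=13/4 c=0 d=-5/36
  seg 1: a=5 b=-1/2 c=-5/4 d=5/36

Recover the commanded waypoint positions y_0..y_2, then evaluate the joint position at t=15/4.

y_0=-1 y_1=5 y_2=-4
S(15/4) = 1019/256

y_0 = S_0(0) = a_0 = -1
y_1 = S_1(0) = a_1 = 5
y_2 = S_1(3) = -4
t_q=15/4 is in segment 1 (τ=3/4); S_1(τ)=1019/256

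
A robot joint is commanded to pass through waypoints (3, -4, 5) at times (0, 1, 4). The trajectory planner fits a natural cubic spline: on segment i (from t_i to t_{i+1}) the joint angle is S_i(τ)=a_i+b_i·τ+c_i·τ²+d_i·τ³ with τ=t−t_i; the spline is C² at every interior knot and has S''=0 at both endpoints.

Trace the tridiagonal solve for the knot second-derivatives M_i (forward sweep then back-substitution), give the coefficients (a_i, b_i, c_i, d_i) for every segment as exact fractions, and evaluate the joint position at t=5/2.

Δ: Δ0=-7, Δ1=3
row 1: diag=8, rhs=60; c'=3/8, d'=15/2
back: M1=15/2
M: M0=0, M1=15/2, M2=0
seg 0: a=3, c=M0/2=0, d=(M1−M0)/(6·1)=5/4, b=Δ0−h0·(2M0+M1)/6=-33/4
seg 1: a=-4, c=M1/2=15/4, d=(M2−M1)/(6·3)=-5/12, b=Δ1−h1·(2M1+M2)/6=-9/2
t_q=5/2 → seg 1, τ=3/2; S=-4+-9/2·τ+15/4·τ²+-5/12·τ³=-119/32

  seg 0: a=3 b=-33/4 c=0 d=5/4
  seg 1: a=-4 b=-9/2 c=15/4 d=-5/12
S(5/2) = -119/32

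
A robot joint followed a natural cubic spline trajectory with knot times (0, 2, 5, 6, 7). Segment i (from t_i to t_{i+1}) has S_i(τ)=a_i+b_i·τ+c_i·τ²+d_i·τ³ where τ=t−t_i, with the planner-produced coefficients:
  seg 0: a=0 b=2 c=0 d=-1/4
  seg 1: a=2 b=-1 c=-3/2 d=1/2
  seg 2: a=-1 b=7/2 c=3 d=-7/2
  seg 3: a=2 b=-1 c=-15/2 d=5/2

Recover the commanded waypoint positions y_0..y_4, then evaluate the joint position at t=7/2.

y_0=0 y_1=2 y_2=-1 y_3=2 y_4=-4
S(7/2) = -19/16

y_0 = S_0(0) = a_0 = 0
y_1 = S_1(0) = a_1 = 2
y_2 = S_2(0) = a_2 = -1
y_3 = S_3(0) = a_3 = 2
y_4 = S_3(1) = -4
t_q=7/2 is in segment 1 (τ=3/2); S_1(τ)=-19/16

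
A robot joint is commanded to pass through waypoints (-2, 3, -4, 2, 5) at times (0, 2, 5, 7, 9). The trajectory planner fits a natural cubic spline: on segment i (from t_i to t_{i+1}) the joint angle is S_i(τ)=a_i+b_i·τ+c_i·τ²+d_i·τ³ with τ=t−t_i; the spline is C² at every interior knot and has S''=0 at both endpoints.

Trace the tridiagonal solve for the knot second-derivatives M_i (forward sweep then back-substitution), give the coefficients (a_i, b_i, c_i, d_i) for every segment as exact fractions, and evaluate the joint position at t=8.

  seg 0: a=-2 b=4093/1032 c=0 d=-1513/4128
  seg 1: a=3 b=-223/516 c=-1513/688 d=359/688
  seg 2: a=-4 b=953/2064 c=859/344 d=-5069/8256
  seg 3: a=2 b=3181/1032 c=-1633/1376 d=1633/8256
S(8) = 11265/2752

Δ: Δ0=5/2, Δ1=-7/3, Δ2=3, Δ3=3/2
row 1: diag=10, rhs=-29; c'=3/10, d'=-29/10
row 2: denom=10−3·3/10=91/10; d'=(32−3·-29/10)/(91/10)=407/91
row 3: denom=8−2·20/91=688/91; d'=(-9−2·407/91)/(688/91)=-1633/688
back: M3=-1633/688
back: M2=407/91−20/91·-1633/688=859/172
back: M1=-29/10−3/10·859/172=-1513/344
M: M0=0, M1=-1513/344, M2=859/172, M3=-1633/688, M4=0
seg 0: a=-2, c=M0/2=0, d=(M1−M0)/(6·2)=-1513/4128, b=Δ0−h0·(2M0+M1)/6=4093/1032
seg 1: a=3, c=M1/2=-1513/688, d=(M2−M1)/(6·3)=359/688, b=Δ1−h1·(2M1+M2)/6=-223/516
seg 2: a=-4, c=M2/2=859/344, d=(M3−M2)/(6·2)=-5069/8256, b=Δ2−h2·(2M2+M3)/6=953/2064
seg 3: a=2, c=M3/2=-1633/1376, d=(M4−M3)/(6·2)=1633/8256, b=Δ3−h3·(2M3+M4)/6=3181/1032
t_q=8 → seg 3, τ=1; S=2+3181/1032·τ+-1633/1376·τ²+1633/8256·τ³=11265/2752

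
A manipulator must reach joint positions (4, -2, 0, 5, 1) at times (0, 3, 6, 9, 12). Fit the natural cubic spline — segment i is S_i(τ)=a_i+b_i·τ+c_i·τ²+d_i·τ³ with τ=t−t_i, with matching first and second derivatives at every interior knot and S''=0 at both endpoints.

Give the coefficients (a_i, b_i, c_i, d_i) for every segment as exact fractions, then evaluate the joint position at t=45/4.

Δ: Δ0=-2, Δ1=2/3, Δ2=5/3, Δ3=-4/3
row 1: diag=12, rhs=16; c'=1/4, d'=4/3
row 2: denom=12−3·1/4=45/4; d'=(6−3·4/3)/(45/4)=8/45
row 3: denom=12−3·4/15=56/5; d'=(-18−3·8/45)/(56/5)=-139/84
back: M3=-139/84
back: M2=8/45−4/15·-139/84=13/21
back: M1=4/3−1/4·13/21=33/28
M: M0=0, M1=33/28, M2=13/21, M3=-139/84, M4=0
seg 0: a=4, c=M0/2=0, d=(M1−M0)/(6·3)=11/168, b=Δ0−h0·(2M0+M1)/6=-145/56
seg 1: a=-2, c=M1/2=33/56, d=(M2−M1)/(6·3)=-47/1512, b=Δ1−h1·(2M1+M2)/6=-23/28
seg 2: a=0, c=M2/2=13/42, d=(M3−M2)/(6·3)=-191/1512, b=Δ2−h2·(2M2+M3)/6=15/8
seg 3: a=5, c=M3/2=-139/168, d=(M4−M3)/(6·3)=139/1512, b=Δ3−h3·(2M3+M4)/6=9/28
t_q=45/4 → seg 3, τ=9/4; S=5+9/28·τ+-139/168·τ²+139/1512·τ³=9253/3584

  seg 0: a=4 b=-145/56 c=0 d=11/168
  seg 1: a=-2 b=-23/28 c=33/56 d=-47/1512
  seg 2: a=0 b=15/8 c=13/42 d=-191/1512
  seg 3: a=5 b=9/28 c=-139/168 d=139/1512
S(45/4) = 9253/3584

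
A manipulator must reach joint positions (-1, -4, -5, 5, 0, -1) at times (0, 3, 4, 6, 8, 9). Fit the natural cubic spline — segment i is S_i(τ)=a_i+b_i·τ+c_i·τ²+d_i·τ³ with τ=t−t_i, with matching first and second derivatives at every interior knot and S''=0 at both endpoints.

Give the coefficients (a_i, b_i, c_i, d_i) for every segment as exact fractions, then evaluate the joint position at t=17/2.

Δ: Δ0=-1, Δ1=-1, Δ2=5, Δ3=-5/2, Δ4=-1
row 1: diag=8, rhs=0; c'=1/8, d'=0
row 2: denom=6−1·1/8=47/8; d'=(36−1·0)/(47/8)=288/47
row 3: denom=8−2·16/47=344/47; d'=(-45−2·288/47)/(344/47)=-2691/344
row 4: denom=6−2·47/172=469/86; d'=(9−2·-2691/344)/(469/86)=4239/938
back: M4=4239/938
back: M3=-2691/344−47/172·4239/938=-4248/469
back: M2=288/47−16/47·-4248/469=4320/469
back: M1=0−1/8·4320/469=-540/469
M: M0=0, M1=-540/469, M2=4320/469, M3=-4248/469, M4=4239/938, M5=0
seg 0: a=-1, c=M0/2=0, d=(M1−M0)/(6·3)=-30/469, b=Δ0−h0·(2M0+M1)/6=-199/469
seg 1: a=-4, c=M1/2=-270/469, d=(M2−M1)/(6·1)=810/469, b=Δ1−h1·(2M1+M2)/6=-1009/469
seg 2: a=-5, c=M2/2=2160/469, d=(M3−M2)/(6·2)=-102/67, b=Δ2−h2·(2M2+M3)/6=881/469
seg 3: a=5, c=M3/2=-2124/469, d=(M4−M3)/(6·2)=4245/3752, b=Δ3−h3·(2M3+M4)/6=953/469
seg 4: a=0, c=M4/2=4239/1876, d=(M5−M4)/(6·1)=-1413/1876, b=Δ4−h4·(2M4+M5)/6=-2351/938
t_q=17/2 → seg 4, τ=1/2; S=0+-2351/938·τ+4239/1876·τ²+-1413/1876·τ³=-11743/15008

  seg 0: a=-1 b=-199/469 c=0 d=-30/469
  seg 1: a=-4 b=-1009/469 c=-270/469 d=810/469
  seg 2: a=-5 b=881/469 c=2160/469 d=-102/67
  seg 3: a=5 b=953/469 c=-2124/469 d=4245/3752
  seg 4: a=0 b=-2351/938 c=4239/1876 d=-1413/1876
S(17/2) = -11743/15008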